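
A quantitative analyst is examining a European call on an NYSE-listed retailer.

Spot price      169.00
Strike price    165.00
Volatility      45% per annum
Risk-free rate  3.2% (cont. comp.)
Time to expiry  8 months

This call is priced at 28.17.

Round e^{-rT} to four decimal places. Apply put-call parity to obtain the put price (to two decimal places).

20.69

e^(−rT) = e^(−0.032·0.6667) = 0.9789
Put-call parity: C − P = S − K·e^(−rT) = 169 − 165·0.9789 = 169 − 161.5185 = 7.4815
P = C − (C − P) = 28.17 − (7.4815) = 20.6885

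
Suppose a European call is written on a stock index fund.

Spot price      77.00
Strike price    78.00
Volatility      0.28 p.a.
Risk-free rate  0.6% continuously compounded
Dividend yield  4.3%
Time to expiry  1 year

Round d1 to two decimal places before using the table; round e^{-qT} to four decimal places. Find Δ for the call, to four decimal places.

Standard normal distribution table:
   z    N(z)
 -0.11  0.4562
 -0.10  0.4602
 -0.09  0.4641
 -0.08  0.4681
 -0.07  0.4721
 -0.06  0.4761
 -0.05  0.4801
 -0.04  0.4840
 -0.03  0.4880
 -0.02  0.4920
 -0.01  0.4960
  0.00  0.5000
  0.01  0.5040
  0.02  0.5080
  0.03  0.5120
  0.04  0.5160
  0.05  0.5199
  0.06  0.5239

0.4636

σ√T = 0.28·√1 = 0.2800
d₁ = [ln(77/78) + (0.006 − 0.043 + 0.28²/2)·1] / 0.2800 = [-0.0129 + 0.0022] / 0.2800 = -0.0382 → -0.04
N(d₁) = N(-0.04) = 0.4840
Δ_call = e^(−qT)·N(d₁) = 0.9579·0.4840 = 0.4636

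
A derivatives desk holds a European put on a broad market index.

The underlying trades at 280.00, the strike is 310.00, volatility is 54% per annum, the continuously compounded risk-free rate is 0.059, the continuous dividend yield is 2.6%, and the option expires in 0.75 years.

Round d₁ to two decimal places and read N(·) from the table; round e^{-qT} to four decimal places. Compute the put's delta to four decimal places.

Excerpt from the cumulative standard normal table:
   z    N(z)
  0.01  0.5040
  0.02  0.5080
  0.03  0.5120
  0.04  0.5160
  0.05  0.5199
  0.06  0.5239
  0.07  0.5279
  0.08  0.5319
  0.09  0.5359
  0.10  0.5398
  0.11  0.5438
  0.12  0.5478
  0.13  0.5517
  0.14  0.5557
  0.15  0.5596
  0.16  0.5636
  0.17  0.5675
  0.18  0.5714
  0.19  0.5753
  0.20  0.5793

-0.4630

T = 0.75;  σ√T = 0.4677
d₁ = [ln(280/310) + (0.059 − 0.026 + ½·0.54²)·0.75] / (σ√T) = (-0.1018 + 0.1341) / 0.4677 = 0.0691 which rounds to 0.07
N(d₁) = N(0.07) = 0.5279
Δ_put = exp(−qT)·(N(d₁) − 1) = 0.9807·(0.5279 − 1) = -0.4630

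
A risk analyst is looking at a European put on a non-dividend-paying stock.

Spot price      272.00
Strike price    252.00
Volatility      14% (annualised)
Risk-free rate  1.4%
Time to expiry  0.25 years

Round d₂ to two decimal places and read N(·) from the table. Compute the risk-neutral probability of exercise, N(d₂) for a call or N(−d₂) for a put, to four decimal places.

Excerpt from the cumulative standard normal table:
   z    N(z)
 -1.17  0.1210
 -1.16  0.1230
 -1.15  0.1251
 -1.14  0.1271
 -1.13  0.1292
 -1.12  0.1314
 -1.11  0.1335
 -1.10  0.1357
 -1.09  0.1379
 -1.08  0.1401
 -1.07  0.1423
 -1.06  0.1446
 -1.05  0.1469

0.1335

T = 0.25;  σ√T = 0.0700
ln(S/K) + (r + σ²/2)T = ln(272/252) + (0.014 + 0.14²/2)·0.25 = 0.0764 + 0.0060 = 0.0823
d₁ = 0.0823 / 0.0700 = 1.1760 → 1.18
d₂ = d₁ − σ√T = 1.1760 − 0.0700 = 1.1060 → 1.11
Pr(exercise) under Q = N(−d₂) = N(-1.11) = 0.1335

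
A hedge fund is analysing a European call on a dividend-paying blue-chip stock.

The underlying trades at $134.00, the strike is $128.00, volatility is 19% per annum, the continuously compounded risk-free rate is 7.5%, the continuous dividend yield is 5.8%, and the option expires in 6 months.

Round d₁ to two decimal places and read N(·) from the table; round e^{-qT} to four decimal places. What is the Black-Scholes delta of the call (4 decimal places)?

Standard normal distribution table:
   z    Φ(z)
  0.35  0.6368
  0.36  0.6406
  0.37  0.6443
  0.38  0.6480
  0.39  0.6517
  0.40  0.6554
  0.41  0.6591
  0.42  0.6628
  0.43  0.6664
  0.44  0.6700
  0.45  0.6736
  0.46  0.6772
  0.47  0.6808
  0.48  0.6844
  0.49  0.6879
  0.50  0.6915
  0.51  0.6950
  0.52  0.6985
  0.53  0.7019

0.6613

σ√T = 0.19·√0.5 = 0.1344
d₁ = [ln(134/128) + (0.075 − 0.058 + 0.19²/2)·0.5] / 0.1344 = [0.0458 + 0.0175] / 0.1344 = 0.4714 ⇒ 0.47
N(d₁) = N(0.47) = 0.6808
Δ_call = e^(−qT)·N(d₁) = 0.9714·0.6808 = 0.6613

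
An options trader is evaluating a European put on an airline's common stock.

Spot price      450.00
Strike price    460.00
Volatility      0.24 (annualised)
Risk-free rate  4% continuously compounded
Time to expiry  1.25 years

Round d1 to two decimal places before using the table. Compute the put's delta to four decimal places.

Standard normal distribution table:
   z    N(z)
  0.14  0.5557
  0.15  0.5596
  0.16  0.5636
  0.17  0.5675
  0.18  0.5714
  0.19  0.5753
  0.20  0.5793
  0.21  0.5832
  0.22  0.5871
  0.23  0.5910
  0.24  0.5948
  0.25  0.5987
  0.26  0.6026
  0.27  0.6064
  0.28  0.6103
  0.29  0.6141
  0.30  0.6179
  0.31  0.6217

-0.4052

σ√T = 0.24 × 1.1180 = 0.2683
d₁ = [ln(450/460) + (0.04 + 0.24²/2)·1.25] / 0.2683 = [-0.0220 + 0.0860] / 0.2683 = 0.2386 ⇒ 0.24
N(d₁) = N(0.24) = 0.5948
Δ_put = N(d₁) − 1 = 0.5948 − 1 = -0.4052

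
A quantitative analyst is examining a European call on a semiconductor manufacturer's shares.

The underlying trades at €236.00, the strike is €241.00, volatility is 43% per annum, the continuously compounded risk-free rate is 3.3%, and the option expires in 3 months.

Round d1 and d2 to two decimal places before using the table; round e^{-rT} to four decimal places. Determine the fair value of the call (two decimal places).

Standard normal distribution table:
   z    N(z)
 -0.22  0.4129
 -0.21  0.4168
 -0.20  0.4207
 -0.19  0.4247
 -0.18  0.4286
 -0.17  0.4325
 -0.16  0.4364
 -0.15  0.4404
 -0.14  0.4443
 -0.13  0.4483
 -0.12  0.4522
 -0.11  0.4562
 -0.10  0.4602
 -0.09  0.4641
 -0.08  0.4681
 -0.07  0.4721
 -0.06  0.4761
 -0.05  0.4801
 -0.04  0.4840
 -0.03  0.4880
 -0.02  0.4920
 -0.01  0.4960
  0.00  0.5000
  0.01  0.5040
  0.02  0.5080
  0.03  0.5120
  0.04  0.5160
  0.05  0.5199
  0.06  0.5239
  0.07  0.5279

σ√T = 0.43·√0.25 = 0.2150
d₁ = [ln(236/241) + (0.033 + ½·0.43²)·0.25] / (σ√T) = (-0.0210 + 0.0314) / 0.2150 = 0.0484 → 0.05
d₂ = 0.0484 − 0.2150 = -0.1666 → -0.17
e^(−rT) = e^(−0.033·0.25) = 0.9918
C = 236·N(0.05) − 241·0.9918·N(-0.17) = 236·0.5199 − 241·0.9918·0.4325 = 122.6964 − 103.3778 = 19.3186

€19.32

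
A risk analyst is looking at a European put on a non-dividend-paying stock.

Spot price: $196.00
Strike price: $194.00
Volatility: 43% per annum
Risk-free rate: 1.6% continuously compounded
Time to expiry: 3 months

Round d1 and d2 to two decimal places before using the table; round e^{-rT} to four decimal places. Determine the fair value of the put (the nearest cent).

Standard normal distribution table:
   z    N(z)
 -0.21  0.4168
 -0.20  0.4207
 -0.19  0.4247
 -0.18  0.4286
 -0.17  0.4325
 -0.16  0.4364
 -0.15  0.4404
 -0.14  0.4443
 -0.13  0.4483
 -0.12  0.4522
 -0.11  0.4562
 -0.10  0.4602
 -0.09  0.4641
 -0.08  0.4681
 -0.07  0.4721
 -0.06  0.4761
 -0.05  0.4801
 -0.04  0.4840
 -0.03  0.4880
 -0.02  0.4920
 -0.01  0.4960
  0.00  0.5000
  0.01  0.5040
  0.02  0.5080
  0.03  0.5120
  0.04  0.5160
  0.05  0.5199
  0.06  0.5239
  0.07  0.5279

$14.93

σ√T = 0.43 × 0.5000 = 0.2150
d₁ = [ln(196/194) + (0.016 + ½·0.43²)·0.25] / (σ√T) = (0.0103 + 0.0271) / 0.2150 = 0.1738 ⇒ 0.17
d₂ = 0.1738 − 0.2150 = -0.0412 ⇒ -0.04
exp(−rT) = exp(−0.016·0.25) = 0.9960
P = 194·0.9960·N(0.04) − 196·N(-0.17) = 194·0.9960·0.5160 − 196·0.4325 = 99.7036 − 84.7700 = 14.9336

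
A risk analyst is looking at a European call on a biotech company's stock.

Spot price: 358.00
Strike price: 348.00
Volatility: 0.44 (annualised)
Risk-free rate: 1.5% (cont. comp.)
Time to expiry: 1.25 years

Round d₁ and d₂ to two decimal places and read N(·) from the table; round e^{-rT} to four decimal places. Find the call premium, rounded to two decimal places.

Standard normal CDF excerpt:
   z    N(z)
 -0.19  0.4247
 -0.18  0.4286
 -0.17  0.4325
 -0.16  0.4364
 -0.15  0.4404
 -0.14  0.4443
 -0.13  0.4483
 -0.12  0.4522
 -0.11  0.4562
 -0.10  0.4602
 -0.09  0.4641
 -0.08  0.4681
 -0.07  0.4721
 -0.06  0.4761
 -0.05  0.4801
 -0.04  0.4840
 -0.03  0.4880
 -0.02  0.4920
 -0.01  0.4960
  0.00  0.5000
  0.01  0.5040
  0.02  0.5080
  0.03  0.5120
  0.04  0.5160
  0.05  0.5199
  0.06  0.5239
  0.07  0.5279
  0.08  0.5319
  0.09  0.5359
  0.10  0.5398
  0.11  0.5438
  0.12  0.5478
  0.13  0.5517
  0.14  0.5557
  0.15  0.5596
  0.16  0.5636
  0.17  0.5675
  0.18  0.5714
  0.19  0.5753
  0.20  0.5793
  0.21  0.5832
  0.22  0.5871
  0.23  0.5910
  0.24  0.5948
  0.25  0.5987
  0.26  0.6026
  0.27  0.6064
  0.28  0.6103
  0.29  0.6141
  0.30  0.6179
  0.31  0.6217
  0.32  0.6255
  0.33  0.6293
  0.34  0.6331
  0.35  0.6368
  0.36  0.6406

76.24

σ√T = 0.44 × 1.1180 = 0.4919
d₁ = [ln(358/348) + (0.015 + 0.44²/2)·1.25] / 0.4919 = [0.0283 + 0.1397] / 0.4919 = 0.3417 ⇒ 0.34
d₂ = d₁ − σ√T = 0.3417 − 0.4919 = -0.1503 ⇒ -0.15
exp(−rT) = exp(−0.015·1.25) = 0.9814
C = 358·N(0.34) − 348·0.9814·N(-0.15) = 358·0.6331 − 348·0.9814·0.4404 = 226.6498 − 150.4086 = 76.2412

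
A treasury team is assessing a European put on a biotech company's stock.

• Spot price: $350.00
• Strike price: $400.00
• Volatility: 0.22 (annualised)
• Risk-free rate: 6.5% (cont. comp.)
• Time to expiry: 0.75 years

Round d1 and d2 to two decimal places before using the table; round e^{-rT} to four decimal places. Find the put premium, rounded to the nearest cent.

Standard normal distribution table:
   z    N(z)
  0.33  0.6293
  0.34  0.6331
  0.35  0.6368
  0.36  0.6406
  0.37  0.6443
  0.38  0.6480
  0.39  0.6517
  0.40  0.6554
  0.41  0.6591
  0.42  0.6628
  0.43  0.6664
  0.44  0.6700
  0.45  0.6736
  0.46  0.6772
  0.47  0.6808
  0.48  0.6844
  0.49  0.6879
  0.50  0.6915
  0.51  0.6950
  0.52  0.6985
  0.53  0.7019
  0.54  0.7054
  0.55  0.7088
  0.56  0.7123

$45.85

σ√T = 0.22 × 0.8660 = 0.1905
d₁ = [ln(350/400) + (0.065 + 0.22²/2)·0.75] / 0.1905 = [-0.1335 + 0.0669] / 0.1905 = -0.3497 ≈ -0.35
d₂ = d₁ − σ√T = -0.3497 − 0.1905 = -0.5402 ≈ -0.54
e^(−rT) = e^(−0.065·0.75) = 0.9524
N(−d₂) = N(0.54) = 0.7054;  N(−d₁) = N(0.35) = 0.6368
P = 400·0.9524·0.7054 − 350·0.6368 = 268.7292 − 222.8800 = 45.8492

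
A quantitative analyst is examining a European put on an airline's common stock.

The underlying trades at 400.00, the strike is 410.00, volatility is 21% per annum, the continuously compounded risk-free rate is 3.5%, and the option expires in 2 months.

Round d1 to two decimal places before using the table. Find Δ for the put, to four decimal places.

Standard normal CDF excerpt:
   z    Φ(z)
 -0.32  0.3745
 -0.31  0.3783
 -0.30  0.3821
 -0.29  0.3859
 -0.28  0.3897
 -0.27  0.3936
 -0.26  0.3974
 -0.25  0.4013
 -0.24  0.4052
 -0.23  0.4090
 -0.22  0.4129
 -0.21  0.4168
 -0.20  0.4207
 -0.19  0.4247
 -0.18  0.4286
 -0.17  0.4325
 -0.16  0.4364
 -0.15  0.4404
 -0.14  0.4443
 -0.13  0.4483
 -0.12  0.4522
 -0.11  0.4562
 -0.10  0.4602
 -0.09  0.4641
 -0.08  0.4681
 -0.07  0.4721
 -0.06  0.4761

-0.5714

T = 0.1667;  σ√T = 0.0857
d₁ = [ln(400/410) + (0.035 + ½·0.21²)·0.1667] / (σ√T) = (-0.0247 + 0.0095) / 0.0857 = -0.1771 → -0.18
N(d₁) = N(-0.18) = 0.4286
Δ_put = N(d₁) − 1 = 0.4286 − 1 = -0.5714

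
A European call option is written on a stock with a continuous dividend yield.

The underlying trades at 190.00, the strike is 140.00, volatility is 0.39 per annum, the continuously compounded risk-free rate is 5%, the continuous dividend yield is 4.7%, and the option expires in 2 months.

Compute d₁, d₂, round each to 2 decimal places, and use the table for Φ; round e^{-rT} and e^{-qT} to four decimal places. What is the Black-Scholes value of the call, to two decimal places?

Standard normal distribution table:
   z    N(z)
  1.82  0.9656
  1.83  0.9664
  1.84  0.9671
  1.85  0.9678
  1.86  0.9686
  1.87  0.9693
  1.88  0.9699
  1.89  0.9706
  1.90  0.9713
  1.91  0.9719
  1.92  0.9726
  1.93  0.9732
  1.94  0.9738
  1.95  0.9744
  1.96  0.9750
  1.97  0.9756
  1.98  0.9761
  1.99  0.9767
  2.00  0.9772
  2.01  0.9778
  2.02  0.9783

σ√T = 0.39·√0.1667 = 0.1592
ln(S/K) + (r − q + σ²/2)T = ln(190/140) + (0.05 − 0.047 + 0.39²/2)·0.1667 = 0.3054 + 0.0132 = 0.3186
d₁ = 0.3186 / 0.1592 = 2.0008 ⇒ 2.00
d₂ = d₁ − σ√T = 2.0008 − 0.1592 = 1.8416 ⇒ 1.84
e^(−qT) = e^(−0.047·0.1667) = 0.9922;  e^(−rT) = e^(−0.05·0.1667) = 0.9917
N(d₁) = N(2.00) = 0.9772;  N(d₂) = N(1.84) = 0.9671
C = 190·0.9922·0.9772 − 140·0.9917·0.9671 = 184.2198 − 134.2702 = 49.9496

49.95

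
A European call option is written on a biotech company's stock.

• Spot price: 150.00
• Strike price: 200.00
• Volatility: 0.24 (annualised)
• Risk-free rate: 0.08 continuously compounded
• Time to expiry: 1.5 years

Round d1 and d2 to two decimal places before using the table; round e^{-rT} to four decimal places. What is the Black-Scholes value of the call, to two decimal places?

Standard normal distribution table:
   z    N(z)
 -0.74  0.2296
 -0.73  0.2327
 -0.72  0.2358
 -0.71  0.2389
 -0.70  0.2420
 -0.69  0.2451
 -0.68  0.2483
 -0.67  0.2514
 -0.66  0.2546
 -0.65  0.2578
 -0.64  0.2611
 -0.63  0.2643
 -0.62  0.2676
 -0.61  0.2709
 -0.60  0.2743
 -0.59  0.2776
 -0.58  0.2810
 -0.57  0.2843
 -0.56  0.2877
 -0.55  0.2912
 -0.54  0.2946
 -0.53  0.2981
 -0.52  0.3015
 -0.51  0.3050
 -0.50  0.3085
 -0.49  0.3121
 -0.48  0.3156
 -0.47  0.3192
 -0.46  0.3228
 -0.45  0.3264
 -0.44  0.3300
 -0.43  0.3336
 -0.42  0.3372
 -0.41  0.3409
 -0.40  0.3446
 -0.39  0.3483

8.75

σ√T = 0.24 × 1.2247 = 0.2939
d₁ = [ln(150/200) + (0.08 + ½·0.24²)·1.5] / (σ√T) = (-0.2877 + 0.1632) / 0.2939 = -0.4235 → -0.42
d₂ = -0.4235 − 0.2939 = -0.7174 → -0.72
e^(−rT) = e^(−0.08·1.5) = 0.8869
N(d₁) = N(-0.42) = 0.3372;  N(d₂) = N(-0.72) = 0.2358
C = 150·0.3372 − 200·0.8869·0.2358 = 50.5800 − 41.8262 = 8.7538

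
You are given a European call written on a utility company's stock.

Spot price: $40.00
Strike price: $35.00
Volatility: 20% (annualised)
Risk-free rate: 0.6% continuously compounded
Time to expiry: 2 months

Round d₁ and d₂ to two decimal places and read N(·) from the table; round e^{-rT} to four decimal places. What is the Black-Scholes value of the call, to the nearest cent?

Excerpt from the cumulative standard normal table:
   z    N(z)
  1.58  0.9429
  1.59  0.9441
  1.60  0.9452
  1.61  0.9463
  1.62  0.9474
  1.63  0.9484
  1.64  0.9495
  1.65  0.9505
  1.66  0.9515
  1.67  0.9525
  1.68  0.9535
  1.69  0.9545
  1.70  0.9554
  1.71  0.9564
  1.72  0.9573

σ√T = 0.2·√0.1667 = 0.0816
ln(S/K) + (r + σ²/2)T = ln(40/35) + (0.006 + 0.2²/2)·0.1667 = 0.1335 + 0.0043 = 0.1379
d₁ = 0.1379 / 0.0816 = 1.6885 → 1.69
d₂ = d₁ − σ√T = 1.6885 − 0.0816 = 1.6068 → 1.61
exp(−rT) = exp(−0.006·0.1667) = 0.9990
N(d₁) = N(1.69) = 0.9545;  N(d₂) = N(1.61) = 0.9463
C = 40·0.9545 − 35·0.9990·0.9463 = 38.1800 − 33.0874 = 5.0926

$5.09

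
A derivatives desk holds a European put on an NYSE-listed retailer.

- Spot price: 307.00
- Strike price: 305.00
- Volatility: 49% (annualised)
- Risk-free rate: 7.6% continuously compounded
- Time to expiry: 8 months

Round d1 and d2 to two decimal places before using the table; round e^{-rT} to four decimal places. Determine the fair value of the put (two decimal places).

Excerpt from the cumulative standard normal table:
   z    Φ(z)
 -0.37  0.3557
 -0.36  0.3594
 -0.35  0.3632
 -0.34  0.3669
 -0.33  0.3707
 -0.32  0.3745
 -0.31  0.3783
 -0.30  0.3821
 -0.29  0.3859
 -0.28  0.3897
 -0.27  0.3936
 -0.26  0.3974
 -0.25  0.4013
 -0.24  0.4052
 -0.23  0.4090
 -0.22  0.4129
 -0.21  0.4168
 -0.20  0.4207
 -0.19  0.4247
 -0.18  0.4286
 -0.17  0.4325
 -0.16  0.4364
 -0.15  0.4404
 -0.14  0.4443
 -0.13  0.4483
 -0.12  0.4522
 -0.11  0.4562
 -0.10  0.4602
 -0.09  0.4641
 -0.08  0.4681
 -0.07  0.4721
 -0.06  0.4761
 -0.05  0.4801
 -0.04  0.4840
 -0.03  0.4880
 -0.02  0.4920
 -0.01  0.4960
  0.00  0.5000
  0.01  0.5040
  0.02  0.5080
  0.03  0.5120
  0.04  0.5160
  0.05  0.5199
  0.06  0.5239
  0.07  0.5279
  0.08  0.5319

39.26

σ√T = 0.49·√0.6667 = 0.4001
d₁ = [ln(307/305) + (0.076 + ½·0.49²)·0.6667] / (σ√T) = (0.0065 + 0.1307) / 0.4001 = 0.3430 which rounds to 0.34
d₂ = 0.3430 − 0.4001 = -0.0571 which rounds to -0.06
e^(−rT) = e^(−0.076·0.6667) = 0.9506
P = 305·0.9506·N(0.06) − 307·N(-0.34) = 305·0.9506·0.5239 − 307·0.3669 = 151.8959 − 112.6383 = 39.2576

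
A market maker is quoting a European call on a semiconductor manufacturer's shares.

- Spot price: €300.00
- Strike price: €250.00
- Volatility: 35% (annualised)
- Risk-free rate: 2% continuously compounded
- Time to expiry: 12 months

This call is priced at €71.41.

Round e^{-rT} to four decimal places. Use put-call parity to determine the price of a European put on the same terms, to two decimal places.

€16.46

exp(−rT) = exp(−0.02·1) = 0.9802
Put-call parity: C − P = S − K·e^(−rT) = 300 − 250·0.9802 = 300 − 245.0500 = 54.9500
P = C − (C − P) = 71.41 − (54.9500) = 16.4600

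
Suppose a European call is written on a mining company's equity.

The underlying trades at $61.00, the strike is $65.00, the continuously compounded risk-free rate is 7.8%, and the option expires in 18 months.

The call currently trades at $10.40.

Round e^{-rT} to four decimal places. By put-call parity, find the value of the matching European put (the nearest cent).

$7.22

exp(−rT) = exp(−0.078·1.5) = 0.8896
Put-call parity: C − P = S − K·e^(−rT) = 61 − 65·0.8896 = 61 − 57.8240 = 3.1760
P = C − (C − P) = 10.40 − (3.1760) = 7.2240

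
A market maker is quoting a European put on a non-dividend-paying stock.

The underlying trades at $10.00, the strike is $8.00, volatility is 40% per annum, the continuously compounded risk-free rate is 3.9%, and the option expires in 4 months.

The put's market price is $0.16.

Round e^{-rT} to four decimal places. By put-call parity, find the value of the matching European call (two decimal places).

e^(−rT) = e^(−0.039·0.3333) = 0.9871
Put-call parity: C − P = S − K·e^(−rT) = 10 − 8·0.9871 = 10 − 7.8968 = 2.1032
C = P + (C − P) = 0.16 + (2.1032) = 2.2632

$2.26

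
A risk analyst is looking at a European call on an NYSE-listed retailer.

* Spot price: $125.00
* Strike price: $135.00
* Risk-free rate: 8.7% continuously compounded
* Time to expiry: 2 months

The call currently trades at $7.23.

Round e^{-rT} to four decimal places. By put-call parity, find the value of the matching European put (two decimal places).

$15.29

e^(−rT) = e^(−0.087·0.1667) = 0.9856
Put-call parity: C − P = S − K·e^(−rT) = 125 − 135·0.9856 = 125 − 133.0560 = -8.0560
P = C − (C − P) = 7.23 − (-8.0560) = 15.2860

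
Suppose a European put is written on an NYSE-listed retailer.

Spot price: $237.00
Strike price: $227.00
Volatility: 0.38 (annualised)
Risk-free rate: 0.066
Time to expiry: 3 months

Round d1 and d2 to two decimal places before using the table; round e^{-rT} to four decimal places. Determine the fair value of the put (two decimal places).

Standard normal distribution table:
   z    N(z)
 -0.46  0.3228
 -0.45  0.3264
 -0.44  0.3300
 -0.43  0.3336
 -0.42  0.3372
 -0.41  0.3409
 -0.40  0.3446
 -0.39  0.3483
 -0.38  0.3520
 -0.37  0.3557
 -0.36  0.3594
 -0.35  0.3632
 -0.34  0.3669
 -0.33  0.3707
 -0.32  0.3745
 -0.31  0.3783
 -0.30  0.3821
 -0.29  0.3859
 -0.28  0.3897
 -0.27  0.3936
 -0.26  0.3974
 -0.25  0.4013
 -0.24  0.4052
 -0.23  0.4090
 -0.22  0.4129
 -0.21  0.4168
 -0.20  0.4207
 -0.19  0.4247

$11.40

σ√T = 0.38 × 0.5000 = 0.1900
ln(S/K) + (r + σ²/2)T = ln(237/227) + (0.066 + 0.38²/2)·0.25 = 0.0431 + 0.0345 = 0.0777
d₁ = 0.0777 / 0.1900 = 0.4087 which rounds to 0.41
d₂ = d₁ − σ√T = 0.4087 − 0.1900 = 0.2187 which rounds to 0.22
exp(−rT) = exp(−0.066·0.25) = 0.9836
P = 227·0.9836·N(-0.22) − 237·N(-0.41) = 227·0.9836·0.4129 − 237·0.3409 = 92.1912 − 80.7933 = 11.3979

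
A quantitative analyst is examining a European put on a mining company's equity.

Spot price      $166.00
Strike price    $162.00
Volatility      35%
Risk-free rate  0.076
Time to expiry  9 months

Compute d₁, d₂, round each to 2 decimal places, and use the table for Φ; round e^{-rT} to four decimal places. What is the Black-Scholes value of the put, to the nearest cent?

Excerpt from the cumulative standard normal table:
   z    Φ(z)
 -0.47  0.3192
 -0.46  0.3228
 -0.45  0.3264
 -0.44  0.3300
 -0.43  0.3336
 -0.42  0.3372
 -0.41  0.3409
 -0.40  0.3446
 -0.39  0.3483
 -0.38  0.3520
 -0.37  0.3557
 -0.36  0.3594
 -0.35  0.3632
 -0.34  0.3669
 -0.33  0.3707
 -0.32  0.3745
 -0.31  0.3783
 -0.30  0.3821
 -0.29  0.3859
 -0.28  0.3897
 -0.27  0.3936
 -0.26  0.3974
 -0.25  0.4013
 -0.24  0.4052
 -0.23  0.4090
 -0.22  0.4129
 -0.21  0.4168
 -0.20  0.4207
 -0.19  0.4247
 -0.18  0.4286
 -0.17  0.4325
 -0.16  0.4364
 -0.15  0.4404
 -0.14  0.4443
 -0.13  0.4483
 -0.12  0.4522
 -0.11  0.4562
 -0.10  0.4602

$13.22

T = 0.75;  σ√T = 0.3031
ln(S/K) + (r + σ²/2)T = ln(166/162) + (0.076 + 0.35²/2)·0.75 = 0.0244 + 0.1029 = 0.1273
d₁ = 0.1273 / 0.3031 = 0.4201 ≈ 0.42
d₂ = d₁ − σ√T = 0.4201 − 0.3031 = 0.1170 ≈ 0.12
exp(−rT) = exp(−0.076·0.75) = 0.9446
P = 162·0.9446·N(-0.12) − 166·N(-0.42) = 162·0.9446·0.4522 − 166·0.3372 = 69.1980 − 55.9752 = 13.2228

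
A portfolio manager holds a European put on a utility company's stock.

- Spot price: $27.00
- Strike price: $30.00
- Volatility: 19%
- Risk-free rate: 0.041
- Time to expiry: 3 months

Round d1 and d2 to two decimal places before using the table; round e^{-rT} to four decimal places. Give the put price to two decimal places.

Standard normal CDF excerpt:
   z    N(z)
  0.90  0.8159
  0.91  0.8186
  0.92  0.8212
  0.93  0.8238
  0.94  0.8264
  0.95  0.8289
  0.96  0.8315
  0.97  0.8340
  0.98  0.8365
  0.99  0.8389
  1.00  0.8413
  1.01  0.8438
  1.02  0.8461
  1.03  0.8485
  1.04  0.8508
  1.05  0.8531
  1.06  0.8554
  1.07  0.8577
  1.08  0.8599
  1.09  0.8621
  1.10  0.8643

$2.95

T = 0.25;  σ√T = 0.0950
ln(S/K) + (r + σ²/2)T = ln(27/30) + (0.041 + 0.19²/2)·0.25 = -0.1054 + 0.0148 = -0.0906
d₁ = -0.0906 / 0.0950 = -0.9537 ⇒ -0.95
d₂ = d₁ − σ√T = -0.9537 − 0.0950 = -1.0487 ⇒ -1.05
e^(−rT) = e^(−0.041·0.25) = 0.9898
P = 30·0.9898·N(1.05) − 27·N(0.95) = 30·0.9898·0.8531 − 27·0.8289 = 25.3320 − 22.3803 = 2.9517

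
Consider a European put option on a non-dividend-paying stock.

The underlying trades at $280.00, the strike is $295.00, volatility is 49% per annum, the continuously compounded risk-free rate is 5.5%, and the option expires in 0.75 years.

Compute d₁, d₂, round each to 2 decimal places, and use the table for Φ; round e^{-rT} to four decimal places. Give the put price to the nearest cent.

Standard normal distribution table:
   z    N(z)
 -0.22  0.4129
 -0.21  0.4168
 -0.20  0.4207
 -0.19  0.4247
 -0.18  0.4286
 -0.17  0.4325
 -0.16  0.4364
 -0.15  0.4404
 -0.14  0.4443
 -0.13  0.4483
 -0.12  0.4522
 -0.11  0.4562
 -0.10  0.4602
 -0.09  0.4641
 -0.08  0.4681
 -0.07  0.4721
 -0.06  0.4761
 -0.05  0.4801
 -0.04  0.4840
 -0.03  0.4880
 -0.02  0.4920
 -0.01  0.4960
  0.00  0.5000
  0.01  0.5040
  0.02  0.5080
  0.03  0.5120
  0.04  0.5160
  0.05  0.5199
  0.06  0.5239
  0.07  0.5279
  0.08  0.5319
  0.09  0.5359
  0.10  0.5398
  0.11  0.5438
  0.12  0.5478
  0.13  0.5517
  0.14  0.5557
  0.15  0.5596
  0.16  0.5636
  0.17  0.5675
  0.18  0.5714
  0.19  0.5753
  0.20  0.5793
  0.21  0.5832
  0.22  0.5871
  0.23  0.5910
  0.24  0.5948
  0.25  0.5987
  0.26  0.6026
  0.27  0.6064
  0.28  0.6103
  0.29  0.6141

$49.46

σ√T = 0.49 × 0.8660 = 0.4244
d₁ = [ln(280/295) + (0.055 + ½·0.49²)·0.75] / (σ√T) = (-0.0522 + 0.1313) / 0.4244 = 0.1864 ⇒ 0.19
d₂ = 0.1864 − 0.4244 = -0.2379 ⇒ -0.24
e^(−rT) = e^(−0.055·0.75) = 0.9596
N(−d₂) = N(0.24) = 0.5948;  N(−d₁) = N(-0.19) = 0.4247
P = 295·0.9596·0.5948 − 280·0.4247 = 168.3772 − 118.9160 = 49.4612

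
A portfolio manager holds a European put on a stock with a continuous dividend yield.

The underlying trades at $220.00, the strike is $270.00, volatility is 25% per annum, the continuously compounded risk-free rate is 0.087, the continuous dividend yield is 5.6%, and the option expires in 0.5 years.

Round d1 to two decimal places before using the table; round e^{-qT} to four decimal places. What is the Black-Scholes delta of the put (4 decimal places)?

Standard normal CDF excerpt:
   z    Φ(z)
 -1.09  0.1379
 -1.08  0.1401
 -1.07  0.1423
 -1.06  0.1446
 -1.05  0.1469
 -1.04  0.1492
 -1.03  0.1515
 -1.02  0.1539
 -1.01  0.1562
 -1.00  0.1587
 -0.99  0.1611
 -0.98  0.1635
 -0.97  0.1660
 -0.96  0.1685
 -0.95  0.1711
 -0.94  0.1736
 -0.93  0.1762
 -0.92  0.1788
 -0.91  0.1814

-0.8134

T = 0.5;  σ√T = 0.1768
d₁ = [ln(220/270) + (0.087 − 0.056 + ½·0.25²)·0.5] / (σ√T) = (-0.2048 + 0.0311) / 0.1768 = -0.9824 which rounds to -0.98
N(d₁) = N(-0.98) = 0.1635
Δ_put = e^(−qT)·(N(d₁) − 1) = 0.9724·(0.1635 − 1) = -0.8134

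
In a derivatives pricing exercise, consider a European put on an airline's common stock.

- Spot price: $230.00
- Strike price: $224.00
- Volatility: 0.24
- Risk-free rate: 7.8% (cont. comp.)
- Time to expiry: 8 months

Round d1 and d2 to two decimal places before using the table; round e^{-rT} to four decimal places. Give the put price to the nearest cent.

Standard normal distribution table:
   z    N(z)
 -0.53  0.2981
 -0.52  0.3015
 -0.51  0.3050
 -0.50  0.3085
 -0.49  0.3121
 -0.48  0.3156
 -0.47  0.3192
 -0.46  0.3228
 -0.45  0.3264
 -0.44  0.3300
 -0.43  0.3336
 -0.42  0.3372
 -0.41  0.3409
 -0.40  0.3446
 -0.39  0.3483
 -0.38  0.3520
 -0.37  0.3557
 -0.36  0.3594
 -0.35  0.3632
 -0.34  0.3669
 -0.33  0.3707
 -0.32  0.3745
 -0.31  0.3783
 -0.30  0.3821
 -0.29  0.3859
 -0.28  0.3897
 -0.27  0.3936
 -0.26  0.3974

σ√T = 0.24 × 0.8165 = 0.1960
d₁ = [ln(230/224) + (0.078 + 0.24²/2)·0.6667] / 0.1960 = [0.0264 + 0.0712] / 0.1960 = 0.4982 ≈ 0.50
d₂ = d₁ − σ√T = 0.4982 − 0.1960 = 0.3023 ≈ 0.30
e^(−rT) = e^(−0.078·0.6667) = 0.9493
P = 224·0.9493·N(-0.30) − 230·N(-0.50) = 224·0.9493·0.3821 − 230·0.3085 = 81.2510 − 70.9550 = 10.2960

$10.30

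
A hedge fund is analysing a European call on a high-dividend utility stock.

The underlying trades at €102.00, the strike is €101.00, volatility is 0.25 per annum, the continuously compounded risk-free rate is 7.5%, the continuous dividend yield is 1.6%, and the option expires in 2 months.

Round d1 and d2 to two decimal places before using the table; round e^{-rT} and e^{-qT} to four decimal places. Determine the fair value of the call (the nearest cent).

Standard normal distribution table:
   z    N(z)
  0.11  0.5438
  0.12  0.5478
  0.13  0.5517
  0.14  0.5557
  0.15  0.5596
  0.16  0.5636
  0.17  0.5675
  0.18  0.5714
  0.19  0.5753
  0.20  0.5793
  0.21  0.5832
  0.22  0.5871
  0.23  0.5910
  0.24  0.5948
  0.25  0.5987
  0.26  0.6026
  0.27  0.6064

€5.08

σ√T = 0.25 × 0.4082 = 0.1021
d₁ = [ln(102/101) + (0.075 − 0.016 + ½·0.25²)·0.1667] / (σ√T) = (0.0099 + 0.0150) / 0.1021 = 0.2439 → 0.24
d₂ = 0.2439 − 0.1021 = 0.1418 → 0.14
exp(−qT) = exp(−0.016·0.1667) = 0.9973;  exp(−rT) = exp(−0.075·0.1667) = 0.9876
N(d₁) = N(0.24) = 0.5948;  N(d₂) = N(0.14) = 0.5557
C = 102·0.9973·0.5948 − 101·0.9876·0.5557 = 60.5058 − 55.4297 = 5.0761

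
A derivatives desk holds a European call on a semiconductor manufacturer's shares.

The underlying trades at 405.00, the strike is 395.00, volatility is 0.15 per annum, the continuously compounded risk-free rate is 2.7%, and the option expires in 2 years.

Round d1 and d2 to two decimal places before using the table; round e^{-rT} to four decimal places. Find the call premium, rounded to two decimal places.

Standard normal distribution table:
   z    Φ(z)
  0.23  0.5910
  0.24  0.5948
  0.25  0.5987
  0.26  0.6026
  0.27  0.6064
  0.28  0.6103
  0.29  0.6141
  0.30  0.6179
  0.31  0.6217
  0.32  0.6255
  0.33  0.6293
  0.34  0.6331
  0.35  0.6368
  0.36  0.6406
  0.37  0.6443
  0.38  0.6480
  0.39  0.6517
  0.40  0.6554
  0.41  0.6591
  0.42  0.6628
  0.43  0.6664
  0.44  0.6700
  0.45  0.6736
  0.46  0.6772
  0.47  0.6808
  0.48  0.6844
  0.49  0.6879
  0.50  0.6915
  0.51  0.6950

σ√T = 0.15·√2 = 0.2121
d₁ = [ln(405/395) + (0.027 + ½·0.15²)·2] / (σ√T) = (0.0250 + 0.0765) / 0.2121 = 0.4785 ⇒ 0.48
d₂ = 0.4785 − 0.2121 = 0.2663 ⇒ 0.27
exp(−rT) = exp(−0.027·2) = 0.9474
N(d₁) = N(0.48) = 0.6844;  N(d₂) = N(0.27) = 0.6064
C = 405·0.6844 − 395·0.9474·0.6064 = 277.1820 − 226.9288 = 50.2532

50.25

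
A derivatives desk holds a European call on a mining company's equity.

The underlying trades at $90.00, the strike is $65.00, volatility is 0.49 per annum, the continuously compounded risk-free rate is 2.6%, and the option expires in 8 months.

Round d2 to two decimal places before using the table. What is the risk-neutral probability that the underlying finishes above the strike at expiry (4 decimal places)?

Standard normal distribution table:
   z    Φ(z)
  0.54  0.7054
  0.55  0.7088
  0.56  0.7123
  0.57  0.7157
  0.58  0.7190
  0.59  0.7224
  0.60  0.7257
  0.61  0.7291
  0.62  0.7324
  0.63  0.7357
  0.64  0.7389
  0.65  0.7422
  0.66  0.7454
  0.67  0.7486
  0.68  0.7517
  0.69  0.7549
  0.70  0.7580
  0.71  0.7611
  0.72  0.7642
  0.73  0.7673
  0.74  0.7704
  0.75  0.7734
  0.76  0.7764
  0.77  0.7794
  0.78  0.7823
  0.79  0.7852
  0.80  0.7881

0.7454

σ√T = 0.49 × 0.8165 = 0.4001
d₁ = [ln(90/65) + (0.026 + ½·0.49²)·0.6667] / (σ√T) = (0.3254 + 0.0974) / 0.4001 = 1.0568 → 1.06
d₂ = 1.0568 − 0.4001 = 0.6567 → 0.66
Pr(exercise) under Q = N(d₂) = 0.7454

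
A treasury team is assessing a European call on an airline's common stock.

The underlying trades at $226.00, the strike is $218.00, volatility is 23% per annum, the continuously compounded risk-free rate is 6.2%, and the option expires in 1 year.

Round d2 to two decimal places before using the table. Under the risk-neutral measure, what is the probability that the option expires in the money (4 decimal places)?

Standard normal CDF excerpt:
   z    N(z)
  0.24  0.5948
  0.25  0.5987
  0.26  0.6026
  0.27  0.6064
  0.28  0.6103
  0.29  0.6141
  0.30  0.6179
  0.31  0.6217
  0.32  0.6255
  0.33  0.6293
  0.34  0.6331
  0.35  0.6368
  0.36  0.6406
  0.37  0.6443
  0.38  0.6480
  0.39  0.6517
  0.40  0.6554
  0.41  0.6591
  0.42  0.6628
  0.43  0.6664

0.6217

σ√T = 0.23 × 1.0000 = 0.2300
ln(S/K) + (r + σ²/2)T = ln(226/218) + (0.062 + 0.23²/2)·1 = 0.0360 + 0.0885 = 0.1245
d₁ = 0.1245 / 0.2300 = 0.5413 which rounds to 0.54
d₂ = d₁ − σ√T = 0.5413 − 0.2300 = 0.3113 which rounds to 0.31
Pr(exercise) under Q = N(d₂) = 0.6217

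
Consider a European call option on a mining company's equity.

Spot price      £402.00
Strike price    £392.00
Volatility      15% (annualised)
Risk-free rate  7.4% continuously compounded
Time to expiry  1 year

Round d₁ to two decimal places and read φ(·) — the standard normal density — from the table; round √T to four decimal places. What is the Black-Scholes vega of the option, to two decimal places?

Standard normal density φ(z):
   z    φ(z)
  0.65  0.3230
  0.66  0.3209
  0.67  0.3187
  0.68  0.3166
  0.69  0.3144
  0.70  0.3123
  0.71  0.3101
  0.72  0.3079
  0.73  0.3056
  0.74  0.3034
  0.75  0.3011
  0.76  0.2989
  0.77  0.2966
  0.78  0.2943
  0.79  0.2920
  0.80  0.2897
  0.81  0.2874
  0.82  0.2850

T = 1;  σ√T = 0.1500
d₁ = [ln(402/392) + (0.074 + ½·0.15²)·1] / (σ√T) = (0.0252 + 0.0852) / 0.1500 = 0.7363 ≈ 0.74
√T = √1 = 1.0000
φ(d₁) = φ(0.74) = 0.3034
vega = S·φ(d₁)·√T = 402·0.3034·1.0000 = 121.9668
(Call and put vega coincide under Black-Scholes.)

121.97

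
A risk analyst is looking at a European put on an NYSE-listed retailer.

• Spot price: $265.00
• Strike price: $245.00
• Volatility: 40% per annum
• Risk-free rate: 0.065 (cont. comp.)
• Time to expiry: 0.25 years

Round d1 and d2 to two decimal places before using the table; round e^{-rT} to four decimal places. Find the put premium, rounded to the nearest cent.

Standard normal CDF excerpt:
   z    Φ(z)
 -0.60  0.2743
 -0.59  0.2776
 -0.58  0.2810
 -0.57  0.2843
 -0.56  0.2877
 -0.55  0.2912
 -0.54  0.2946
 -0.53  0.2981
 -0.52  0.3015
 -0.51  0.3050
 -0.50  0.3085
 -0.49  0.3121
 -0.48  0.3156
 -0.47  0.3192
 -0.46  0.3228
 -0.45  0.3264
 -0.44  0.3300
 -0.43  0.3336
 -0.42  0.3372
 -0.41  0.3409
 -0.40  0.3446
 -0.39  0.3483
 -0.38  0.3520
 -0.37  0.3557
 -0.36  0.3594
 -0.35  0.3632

T = 0.25;  σ√T = 0.2000
ln(S/K) + (r + σ²/2)T = ln(265/245) + (0.065 + 0.4²/2)·0.25 = 0.0785 + 0.0363 = 0.1147
d₁ = 0.1147 / 0.2000 = 0.5736 → 0.57
d₂ = d₁ − σ√T = 0.5736 − 0.2000 = 0.3736 → 0.37
exp(−rT) = exp(−0.065·0.25) = 0.9839
N(−d₂) = N(-0.37) = 0.3557;  N(−d₁) = N(-0.57) = 0.2843
P = 245·0.9839·0.3557 − 265·0.2843 = 85.7434 − 75.3395 = 10.4039

$10.40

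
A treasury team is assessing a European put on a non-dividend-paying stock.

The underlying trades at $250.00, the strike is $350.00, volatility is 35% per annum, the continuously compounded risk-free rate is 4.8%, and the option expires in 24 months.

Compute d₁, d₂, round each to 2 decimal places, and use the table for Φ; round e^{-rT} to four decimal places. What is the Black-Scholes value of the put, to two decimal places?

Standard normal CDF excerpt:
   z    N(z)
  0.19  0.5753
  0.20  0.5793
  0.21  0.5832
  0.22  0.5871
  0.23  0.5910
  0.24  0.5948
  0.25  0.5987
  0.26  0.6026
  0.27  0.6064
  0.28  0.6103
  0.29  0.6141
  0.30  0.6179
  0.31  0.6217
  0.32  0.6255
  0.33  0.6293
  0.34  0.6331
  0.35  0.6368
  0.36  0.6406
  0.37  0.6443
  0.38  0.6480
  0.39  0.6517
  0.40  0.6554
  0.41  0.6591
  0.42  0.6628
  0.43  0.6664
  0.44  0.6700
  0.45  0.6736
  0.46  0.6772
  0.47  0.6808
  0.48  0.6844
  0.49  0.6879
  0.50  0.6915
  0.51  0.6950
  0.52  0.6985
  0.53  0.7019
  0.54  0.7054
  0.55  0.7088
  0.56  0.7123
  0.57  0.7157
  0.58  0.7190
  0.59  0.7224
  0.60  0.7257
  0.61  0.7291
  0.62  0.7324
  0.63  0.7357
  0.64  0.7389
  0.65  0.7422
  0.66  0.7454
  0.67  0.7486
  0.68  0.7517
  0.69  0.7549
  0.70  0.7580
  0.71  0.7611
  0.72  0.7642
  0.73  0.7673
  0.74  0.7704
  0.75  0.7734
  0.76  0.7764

$95.28

σ√T = 0.35 × 1.4142 = 0.4950
d₁ = [ln(250/350) + (0.048 + ½·0.35²)·2] / (σ√T) = (-0.3365 + 0.2185) / 0.4950 = -0.2383 → -0.24
d₂ = -0.2383 − 0.4950 = -0.7333 → -0.73
e^(−rT) = e^(−0.048·2) = 0.9085
N(−d₂) = N(0.73) = 0.7673;  N(−d₁) = N(0.24) = 0.5948
P = 350·0.9085·0.7673 − 250·0.5948 = 243.9822 − 148.7000 = 95.2822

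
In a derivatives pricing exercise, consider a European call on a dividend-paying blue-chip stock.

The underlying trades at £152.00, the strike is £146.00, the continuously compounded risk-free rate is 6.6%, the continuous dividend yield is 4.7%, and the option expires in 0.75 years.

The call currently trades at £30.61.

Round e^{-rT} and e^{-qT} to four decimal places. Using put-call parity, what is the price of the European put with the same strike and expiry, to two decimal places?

£22.82

e^(−qT) = e^(−0.047·0.75) = 0.9654;  e^(−rT) = e^(−0.066·0.75) = 0.9517
Put-call parity: C − P = S·e^(−qT) − K·e^(−rT) = 152·0.9654 − 146·0.9517 = 146.7408 − 138.9482 = 7.7926
P = C − (C − P) = 30.61 − (7.7926) = 22.8174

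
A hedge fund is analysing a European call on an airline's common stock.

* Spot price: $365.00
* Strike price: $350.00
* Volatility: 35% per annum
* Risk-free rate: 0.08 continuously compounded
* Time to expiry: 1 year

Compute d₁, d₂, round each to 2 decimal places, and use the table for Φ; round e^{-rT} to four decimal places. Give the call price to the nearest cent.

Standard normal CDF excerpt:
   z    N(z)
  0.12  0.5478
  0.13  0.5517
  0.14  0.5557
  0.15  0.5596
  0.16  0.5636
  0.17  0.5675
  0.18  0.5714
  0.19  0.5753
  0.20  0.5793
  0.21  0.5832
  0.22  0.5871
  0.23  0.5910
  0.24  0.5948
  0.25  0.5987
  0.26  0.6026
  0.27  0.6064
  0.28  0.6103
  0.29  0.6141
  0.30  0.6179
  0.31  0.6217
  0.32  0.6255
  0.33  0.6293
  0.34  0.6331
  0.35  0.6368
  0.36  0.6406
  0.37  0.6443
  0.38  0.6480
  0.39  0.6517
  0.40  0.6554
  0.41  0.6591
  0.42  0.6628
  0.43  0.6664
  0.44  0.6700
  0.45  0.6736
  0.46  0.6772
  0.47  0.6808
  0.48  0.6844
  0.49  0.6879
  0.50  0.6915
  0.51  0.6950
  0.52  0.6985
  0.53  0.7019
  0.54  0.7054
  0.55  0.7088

σ√T = 0.35 × 1.0000 = 0.3500
d₁ = [ln(365/350) + (0.08 + ½·0.35²)·1] / (σ√T) = (0.0420 + 0.1412) / 0.3500 = 0.5235 which rounds to 0.52
d₂ = 0.5235 − 0.3500 = 0.1735 which rounds to 0.17
e^(−rT) = e^(−0.08·1) = 0.9231
C = 365·N(0.52) − 350·0.9231·N(0.17) = 365·0.6985 − 350·0.9231·0.5675 = 254.9525 − 183.3507 = 71.6018

$71.60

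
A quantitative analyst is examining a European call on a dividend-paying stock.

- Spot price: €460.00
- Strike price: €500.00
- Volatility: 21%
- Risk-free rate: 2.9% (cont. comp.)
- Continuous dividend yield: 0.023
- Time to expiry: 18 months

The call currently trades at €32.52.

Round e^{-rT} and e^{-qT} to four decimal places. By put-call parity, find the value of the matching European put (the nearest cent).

€66.81

e^(−qT) = e^(−0.023·1.5) = 0.9661;  e^(−rT) = e^(−0.029·1.5) = 0.9574
Put-call parity: C − P = S·e^(−qT) − K·e^(−rT) = 460·0.9661 − 500·0.9574 = 444.4060 − 478.7000 = -34.2940
P = C − (C − P) = 32.52 − (-34.2940) = 66.8140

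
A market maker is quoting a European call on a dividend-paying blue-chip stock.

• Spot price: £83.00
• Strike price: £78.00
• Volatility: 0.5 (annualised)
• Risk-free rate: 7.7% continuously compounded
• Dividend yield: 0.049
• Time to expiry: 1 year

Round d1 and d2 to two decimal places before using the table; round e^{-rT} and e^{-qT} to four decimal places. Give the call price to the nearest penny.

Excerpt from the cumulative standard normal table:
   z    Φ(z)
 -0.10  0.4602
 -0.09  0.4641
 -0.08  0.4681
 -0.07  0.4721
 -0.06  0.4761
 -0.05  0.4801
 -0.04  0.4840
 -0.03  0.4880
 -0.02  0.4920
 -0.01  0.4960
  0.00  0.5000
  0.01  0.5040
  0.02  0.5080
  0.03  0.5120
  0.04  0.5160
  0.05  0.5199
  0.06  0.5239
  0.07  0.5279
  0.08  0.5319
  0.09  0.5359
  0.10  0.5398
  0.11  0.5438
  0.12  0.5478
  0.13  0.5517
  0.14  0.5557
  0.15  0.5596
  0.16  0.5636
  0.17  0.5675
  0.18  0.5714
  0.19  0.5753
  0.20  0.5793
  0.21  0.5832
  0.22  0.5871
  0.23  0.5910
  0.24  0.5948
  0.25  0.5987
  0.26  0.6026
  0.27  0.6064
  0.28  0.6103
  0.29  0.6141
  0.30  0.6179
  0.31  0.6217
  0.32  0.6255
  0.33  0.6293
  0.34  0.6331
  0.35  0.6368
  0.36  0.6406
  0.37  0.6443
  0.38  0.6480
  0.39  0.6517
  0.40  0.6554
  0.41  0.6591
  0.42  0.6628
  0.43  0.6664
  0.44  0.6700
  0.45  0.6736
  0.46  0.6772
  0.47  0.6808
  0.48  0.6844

T = 1;  σ√T = 0.5000
d₁ = [ln(83/78) + (0.077 − 0.049 + 0.5²/2)·1] / 0.5000 = [0.0621 + 0.1530] / 0.5000 = 0.4303 → 0.43
d₂ = d₁ − σ√T = 0.4303 − 0.5000 = -0.0697 → -0.07
e^(−qT) = e^(−0.049·1) = 0.9522;  e^(−rT) = e^(−0.077·1) = 0.9259
C = 83·0.9522·N(0.43) − 78·0.9259·N(-0.07) = 83·0.9522·0.6664 − 78·0.9259·0.4721 = 52.6673 − 34.0952 = 18.5722

£18.57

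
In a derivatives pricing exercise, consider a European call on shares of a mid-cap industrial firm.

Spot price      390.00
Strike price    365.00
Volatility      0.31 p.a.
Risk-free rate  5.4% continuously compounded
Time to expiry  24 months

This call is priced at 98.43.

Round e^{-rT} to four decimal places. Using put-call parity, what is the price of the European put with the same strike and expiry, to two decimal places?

36.05

e^(−rT) = e^(−0.054·2) = 0.8976
Put-call parity: C − P = S − K·e^(−rT) = 390 − 365·0.8976 = 390 − 327.6240 = 62.3760
P = C − (C − P) = 98.43 − (62.3760) = 36.0540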